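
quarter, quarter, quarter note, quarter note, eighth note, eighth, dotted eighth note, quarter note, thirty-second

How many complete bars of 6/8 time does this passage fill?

2

One bar of 6/8 = 24 thirty-second notes.
Working in thirty-second notes: quarter = 8; quarter = 8; quarter note = 8; quarter note = 8; eighth note = 4; eighth = 4; dotted eighth note = 6; quarter note = 8; thirty-second = 1.
Total: 8 + 8 + 8 + 8 + 4 + 4 + 6 + 8 + 1 = 55.
55 ÷ 24 = 2 complete bars with 7 left over.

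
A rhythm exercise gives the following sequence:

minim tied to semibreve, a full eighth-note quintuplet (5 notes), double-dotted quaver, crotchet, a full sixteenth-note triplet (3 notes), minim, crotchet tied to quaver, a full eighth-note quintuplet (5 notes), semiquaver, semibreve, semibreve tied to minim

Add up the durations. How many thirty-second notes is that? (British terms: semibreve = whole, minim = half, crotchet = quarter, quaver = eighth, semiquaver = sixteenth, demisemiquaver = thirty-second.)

Express everything in thirty-second notes: minim tied to semibreve (minim + semibreve) = 48; a full eighth-note quintuplet (5 notes) (five quintuplet eighths span one half) = 16; double-dotted quaver = 7; crotchet = 8; a full sixteenth-note triplet (3 notes) (three triplet sixteenths span one eighth) = 4; minim = 16; crotchet tied to quaver (crotchet + quaver) = 12; a full eighth-note quintuplet (5 notes) (five quintuplet eighths span one half) = 16; semiquaver = 2; semibreve = 32; semibreve tied to minim (semibreve + minim) = 48.
Adding: 48 + 16 + 7 + 8 + 4 + 16 + 12 + 16 + 2 + 32 + 48 = 209 thirty-second notes.

209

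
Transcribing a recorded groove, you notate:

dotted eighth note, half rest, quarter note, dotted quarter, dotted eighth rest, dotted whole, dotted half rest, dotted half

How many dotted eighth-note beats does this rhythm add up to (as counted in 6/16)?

24

One dotted eighth-note beat = 3 sixteenth notes.
Each duration in sixteenth notes: dotted eighth note = 3; half rest = 8; quarter note = 4; dotted quarter = 6; dotted eighth rest = 3; dotted whole = 24; dotted half rest = 12; dotted half = 12.
Sum: 3 + 8 + 4 + 6 + 3 + 24 + 12 + 12 = 72.
72 ÷ 3 = 24 beats.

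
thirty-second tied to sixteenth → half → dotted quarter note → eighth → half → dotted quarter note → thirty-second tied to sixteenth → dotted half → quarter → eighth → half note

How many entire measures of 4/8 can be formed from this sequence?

One bar of 4/8 = 16 thirty-second notes.
Each duration in thirty-second notes: thirty-second tied to sixteenth (thirty-second + sixteenth) = 3; half = 16; dotted quarter note = 12; eighth = 4; half = 16; dotted quarter note = 12; thirty-second tied to sixteenth (thirty-second + sixteenth) = 3; dotted half = 24; quarter = 8; eighth = 4; half note = 16.
Total: 3 + 16 + 12 + 4 + 16 + 12 + 3 + 24 + 8 + 4 + 16 = 118.
118 ÷ 16 = 7 complete bars with 6 left over.

7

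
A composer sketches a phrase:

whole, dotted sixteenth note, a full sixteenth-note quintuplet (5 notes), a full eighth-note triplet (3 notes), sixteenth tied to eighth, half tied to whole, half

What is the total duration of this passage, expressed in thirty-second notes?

121

Convert each value to thirty-second notes: whole = 32; dotted sixteenth note = 3; a full sixteenth-note quintuplet (5 notes) (five quintuplet sixteenths span one quarter) = 8; a full eighth-note triplet (3 notes) (three triplet eighths span one quarter) = 8; sixteenth tied to eighth (sixteenth + eighth) = 6; half tied to whole (half + whole) = 48; half = 16.
Total: 32 + 3 + 8 + 8 + 6 + 48 + 16 = 121 thirty-second notes.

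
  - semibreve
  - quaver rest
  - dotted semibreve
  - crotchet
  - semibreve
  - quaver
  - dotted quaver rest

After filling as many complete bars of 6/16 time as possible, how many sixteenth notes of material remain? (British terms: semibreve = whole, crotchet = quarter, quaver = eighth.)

1

One bar of 6/16 = 6 sixteenth notes.
Express everything in sixteenth notes: semibreve = 16; quaver rest = 2; dotted semibreve = 24; crotchet = 4; semibreve = 16; quaver = 2; dotted quaver rest = 3.
Altogether 16 + 2 + 24 + 4 + 16 + 2 + 3 = 67.
67 ÷ 6 = 11 complete bars with 1 sixteenth note remaining.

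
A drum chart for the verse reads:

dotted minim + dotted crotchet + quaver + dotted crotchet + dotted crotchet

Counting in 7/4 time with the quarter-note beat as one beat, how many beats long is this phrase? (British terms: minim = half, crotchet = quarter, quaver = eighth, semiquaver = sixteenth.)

One quarter-note beat = 2 eighth notes.
Working in eighth notes: dotted minim = 6; dotted crotchet = 3; quaver = 1; dotted crotchet = 3; dotted crotchet = 3.
Sum: 6 + 3 + 1 + 3 + 3 = 16.
16 ÷ 2 = 8 beats.

8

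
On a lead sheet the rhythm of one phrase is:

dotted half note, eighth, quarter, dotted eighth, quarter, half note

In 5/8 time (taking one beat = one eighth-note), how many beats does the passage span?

One eighth-note beat = 2 sixteenth notes.
In sixteenth notes: dotted half note = 12; eighth = 2; quarter = 4; dotted eighth = 3; quarter = 4; half note = 8.
Altogether 12 + 2 + 4 + 3 + 4 + 8 = 33.
33 ÷ 2 = 16.5 beats.

16.5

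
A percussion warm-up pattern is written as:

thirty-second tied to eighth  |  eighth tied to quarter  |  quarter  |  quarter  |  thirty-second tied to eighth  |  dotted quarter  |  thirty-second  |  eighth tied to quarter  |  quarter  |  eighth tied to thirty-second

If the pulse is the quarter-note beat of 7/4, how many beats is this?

9.5

One quarter-note beat = 8 thirty-second notes.
Each duration in thirty-second notes: thirty-second tied to eighth (thirty-second + eighth) = 5; eighth tied to quarter (eighth + quarter) = 12; quarter = 8; quarter = 8; thirty-second tied to eighth (thirty-second + eighth) = 5; dotted quarter = 12; thirty-second = 1; eighth tied to quarter (eighth + quarter) = 12; quarter = 8; eighth tied to thirty-second (eighth + thirty-second) = 5.
Adding: 5 + 12 + 8 + 8 + 5 + 12 + 1 + 12 + 8 + 5 = 76.
76 ÷ 8 = 9.5 beats.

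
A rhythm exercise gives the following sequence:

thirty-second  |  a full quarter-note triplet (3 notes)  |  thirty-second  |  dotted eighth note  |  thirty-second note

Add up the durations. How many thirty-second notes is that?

Convert each value to thirty-second notes: thirty-second = 1; a full quarter-note triplet (3 notes) (three triplet quarters span one half) = 16; thirty-second = 1; dotted eighth note = 6; thirty-second note = 1.
Sum: 1 + 16 + 1 + 6 + 1 = 25 thirty-second notes.

25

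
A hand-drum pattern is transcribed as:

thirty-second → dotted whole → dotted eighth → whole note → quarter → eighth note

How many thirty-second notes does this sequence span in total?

99

Express everything in thirty-second notes: thirty-second = 1; dotted whole = 48; dotted eighth = 6; whole note = 32; quarter = 8; eighth note = 4.
Adding: 1 + 48 + 6 + 32 + 8 + 4 = 99 thirty-second notes.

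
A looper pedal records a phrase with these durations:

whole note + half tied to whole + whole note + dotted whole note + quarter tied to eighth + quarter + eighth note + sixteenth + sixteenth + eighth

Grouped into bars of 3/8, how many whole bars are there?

One bar of 3/8 = 6 sixteenth notes.
Express everything in sixteenth notes: whole note = 16; half tied to whole (half + whole) = 24; whole note = 16; dotted whole note = 24; quarter tied to eighth (quarter + eighth) = 6; quarter = 4; eighth note = 2; sixteenth = 1; sixteenth = 1; eighth = 2.
Total: 16 + 24 + 16 + 24 + 6 + 4 + 2 + 1 + 1 + 2 = 96.
96 ÷ 6 = 16 complete bars with 0 left over.

16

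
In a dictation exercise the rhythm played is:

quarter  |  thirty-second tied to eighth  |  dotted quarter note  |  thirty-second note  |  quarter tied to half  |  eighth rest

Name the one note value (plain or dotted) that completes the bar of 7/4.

sixteenth note

The bar of 7/4 = 56 thirty-second notes.
Each duration in thirty-second notes: quarter = 8; thirty-second tied to eighth (thirty-second + eighth) = 5; dotted quarter note = 12; thirty-second note = 1; quarter tied to half (quarter + half) = 24; eighth rest = 4.
Altogether 8 + 5 + 12 + 1 + 24 + 4 = 54.
Remaining: 56 − 54 = 2 thirty-second notes, which is a sixteenth note.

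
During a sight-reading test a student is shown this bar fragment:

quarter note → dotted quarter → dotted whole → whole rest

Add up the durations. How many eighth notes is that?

In eighth notes: quarter note = 2; dotted quarter = 3; dotted whole = 12; whole rest = 8.
Sum: 2 + 3 + 12 + 8 = 25 eighth notes.

25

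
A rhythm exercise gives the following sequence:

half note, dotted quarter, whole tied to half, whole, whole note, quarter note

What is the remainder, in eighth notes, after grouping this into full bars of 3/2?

1

One bar of 3/2 = 12 eighth notes.
Convert each value to eighth notes: half note = 4; dotted quarter = 3; whole tied to half (whole + half) = 12; whole = 8; whole note = 8; quarter note = 2.
Adding: 4 + 3 + 12 + 8 + 8 + 2 = 37.
37 ÷ 12 = 3 complete bars with 1 eighth note remaining.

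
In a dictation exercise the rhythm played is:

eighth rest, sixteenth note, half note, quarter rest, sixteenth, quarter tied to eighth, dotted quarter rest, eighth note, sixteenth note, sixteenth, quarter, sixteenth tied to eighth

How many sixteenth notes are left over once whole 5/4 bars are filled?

One bar of 5/4 = 20 sixteenth notes.
In sixteenth notes: eighth rest = 2; sixteenth note = 1; half note = 8; quarter rest = 4; sixteenth = 1; quarter tied to eighth (quarter + eighth) = 6; dotted quarter rest = 6; eighth note = 2; sixteenth note = 1; sixteenth = 1; quarter = 4; sixteenth tied to eighth (sixteenth + eighth) = 3.
Adding: 2 + 1 + 8 + 4 + 1 + 6 + 6 + 2 + 1 + 1 + 4 + 3 = 39.
39 ÷ 20 = 1 complete bar with 19 sixteenth notes remaining.

19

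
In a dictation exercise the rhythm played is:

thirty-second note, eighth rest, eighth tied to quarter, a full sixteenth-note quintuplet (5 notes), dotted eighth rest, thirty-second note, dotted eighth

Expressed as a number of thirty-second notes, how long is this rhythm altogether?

Working in thirty-second notes: thirty-second note = 1; eighth rest = 4; eighth tied to quarter (eighth + quarter) = 12; a full sixteenth-note quintuplet (5 notes) (five quintuplet sixteenths span one quarter) = 8; dotted eighth rest = 6; thirty-second note = 1; dotted eighth = 6.
Sum: 1 + 4 + 12 + 8 + 6 + 1 + 6 = 38 thirty-second notes.

38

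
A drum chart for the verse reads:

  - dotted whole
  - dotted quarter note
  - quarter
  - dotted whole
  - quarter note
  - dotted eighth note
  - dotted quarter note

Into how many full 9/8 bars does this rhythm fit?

3

One bar of 9/8 = 18 sixteenth notes.
Express everything in sixteenth notes: dotted whole = 24; dotted quarter note = 6; quarter = 4; dotted whole = 24; quarter note = 4; dotted eighth note = 3; dotted quarter note = 6.
Adding: 24 + 6 + 4 + 24 + 4 + 3 + 6 = 71.
71 ÷ 18 = 3 complete bars with 17 left over.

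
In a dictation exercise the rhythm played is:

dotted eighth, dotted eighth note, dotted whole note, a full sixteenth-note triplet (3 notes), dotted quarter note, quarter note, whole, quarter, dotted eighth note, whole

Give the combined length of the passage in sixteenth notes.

81

In sixteenth notes: dotted eighth = 3; dotted eighth note = 3; dotted whole note = 24; a full sixteenth-note triplet (3 notes) (three triplet sixteenths span one eighth) = 2; dotted quarter note = 6; quarter note = 4; whole = 16; quarter = 4; dotted eighth note = 3; whole = 16.
Adding: 3 + 3 + 24 + 2 + 6 + 4 + 16 + 4 + 3 + 16 = 81 sixteenth notes.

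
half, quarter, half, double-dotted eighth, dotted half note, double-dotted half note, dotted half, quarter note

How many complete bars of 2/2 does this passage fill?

One bar of 2/2 = 32 thirty-second notes.
In thirty-second notes: half = 16; quarter = 8; half = 16; double-dotted eighth = 7; dotted half note = 24; double-dotted half note = 28; dotted half = 24; quarter note = 8.
Total: 16 + 8 + 16 + 7 + 24 + 28 + 24 + 8 = 131.
131 ÷ 32 = 4 complete bars with 3 left over.

4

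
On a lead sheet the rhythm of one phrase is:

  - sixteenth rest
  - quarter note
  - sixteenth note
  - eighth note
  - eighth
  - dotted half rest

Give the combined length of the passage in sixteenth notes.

Working in sixteenth notes: sixteenth rest = 1; quarter note = 4; sixteenth note = 1; eighth note = 2; eighth = 2; dotted half rest = 12.
Adding: 1 + 4 + 1 + 2 + 2 + 12 = 22 sixteenth notes.

22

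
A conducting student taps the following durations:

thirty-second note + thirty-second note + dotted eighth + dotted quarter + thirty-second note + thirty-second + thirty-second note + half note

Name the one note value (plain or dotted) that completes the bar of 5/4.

The bar of 5/4 = 40 thirty-second notes.
Each duration in thirty-second notes: thirty-second note = 1; thirty-second note = 1; dotted eighth = 6; dotted quarter = 12; thirty-second note = 1; thirty-second = 1; thirty-second note = 1; half note = 16.
Total: 1 + 1 + 6 + 12 + 1 + 1 + 1 + 16 = 39.
Remaining: 40 − 39 = 1 thirty-second note, which is a thirty-second note.

thirty-second note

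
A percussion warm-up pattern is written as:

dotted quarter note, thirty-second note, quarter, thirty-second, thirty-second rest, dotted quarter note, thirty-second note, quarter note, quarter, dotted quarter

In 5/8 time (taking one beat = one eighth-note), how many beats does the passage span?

16

One eighth-note beat = 4 thirty-second notes.
Working in thirty-second notes: dotted quarter note = 12; thirty-second note = 1; quarter = 8; thirty-second = 1; thirty-second rest = 1; dotted quarter note = 12; thirty-second note = 1; quarter note = 8; quarter = 8; dotted quarter = 12.
Total: 12 + 1 + 8 + 1 + 1 + 12 + 1 + 8 + 8 + 12 = 64.
64 ÷ 4 = 16 beats.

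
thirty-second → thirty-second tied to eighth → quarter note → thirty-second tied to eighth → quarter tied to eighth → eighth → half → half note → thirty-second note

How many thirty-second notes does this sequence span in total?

Working in thirty-second notes: thirty-second = 1; thirty-second tied to eighth (thirty-second + eighth) = 5; quarter note = 8; thirty-second tied to eighth (thirty-second + eighth) = 5; quarter tied to eighth (quarter + eighth) = 12; eighth = 4; half = 16; half note = 16; thirty-second note = 1.
Adding: 1 + 5 + 8 + 5 + 12 + 4 + 16 + 16 + 1 = 68 thirty-second notes.

68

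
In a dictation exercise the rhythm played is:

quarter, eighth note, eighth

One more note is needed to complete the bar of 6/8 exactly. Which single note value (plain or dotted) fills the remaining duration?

The bar of 6/8 = 6 eighth notes.
Express everything in eighth notes: quarter = 2; eighth note = 1; eighth = 1.
Total: 2 + 1 + 1 = 4.
Remaining: 6 − 4 = 2 eighth notes, which is a quarter note.

quarter note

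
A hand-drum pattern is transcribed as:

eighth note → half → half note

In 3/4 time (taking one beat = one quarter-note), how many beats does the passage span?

4.5

One quarter-note beat = 2 eighth notes.
Working in eighth notes: eighth note = 1; half = 4; half note = 4.
Altogether 1 + 4 + 4 = 9.
9 ÷ 2 = 4.5 beats.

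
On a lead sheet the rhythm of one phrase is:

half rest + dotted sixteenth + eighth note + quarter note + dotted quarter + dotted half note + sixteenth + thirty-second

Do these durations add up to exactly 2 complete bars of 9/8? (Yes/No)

No

One bar of 9/8 = 36 thirty-second notes, so 2 bars = 72.
In thirty-second notes: half rest = 16; dotted sixteenth = 3; eighth note = 4; quarter note = 8; dotted quarter = 12; dotted half note = 24; sixteenth = 2; thirty-second = 1.
Adding: 16 + 3 + 4 + 8 + 12 + 24 + 2 + 1 = 70.
70 falls short of 72, so the answer is No.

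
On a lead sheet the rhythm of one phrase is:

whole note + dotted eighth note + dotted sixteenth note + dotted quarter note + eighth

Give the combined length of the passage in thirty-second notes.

Working in thirty-second notes: whole note = 32; dotted eighth note = 6; dotted sixteenth note = 3; dotted quarter note = 12; eighth = 4.
Total: 32 + 6 + 3 + 12 + 4 = 57 thirty-second notes.

57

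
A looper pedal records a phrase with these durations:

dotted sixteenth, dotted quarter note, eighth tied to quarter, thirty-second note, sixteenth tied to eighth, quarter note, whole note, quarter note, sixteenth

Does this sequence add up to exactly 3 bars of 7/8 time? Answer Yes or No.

Yes

One bar of 7/8 = 28 thirty-second notes, so 3 bars = 84.
In thirty-second notes: dotted sixteenth = 3; dotted quarter note = 12; eighth tied to quarter (eighth + quarter) = 12; thirty-second note = 1; sixteenth tied to eighth (sixteenth + eighth) = 6; quarter note = 8; whole note = 32; quarter note = 8; sixteenth = 2.
Adding: 3 + 12 + 12 + 1 + 6 + 8 + 32 + 8 + 2 = 84.
84 equals 84, so the answer is Yes.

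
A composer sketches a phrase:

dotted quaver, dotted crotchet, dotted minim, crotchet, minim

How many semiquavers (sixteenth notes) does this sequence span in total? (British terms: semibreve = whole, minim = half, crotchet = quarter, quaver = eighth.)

Express everything in sixteenth notes: dotted quaver = 3; dotted crotchet = 6; dotted minim = 12; crotchet = 4; minim = 8.
Sum: 3 + 6 + 12 + 4 + 8 = 33 sixteenth notes.

33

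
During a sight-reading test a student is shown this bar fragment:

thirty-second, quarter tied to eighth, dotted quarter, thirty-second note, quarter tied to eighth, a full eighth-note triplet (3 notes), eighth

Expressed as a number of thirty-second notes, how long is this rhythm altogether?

Convert each value to thirty-second notes: thirty-second = 1; quarter tied to eighth (quarter + eighth) = 12; dotted quarter = 12; thirty-second note = 1; quarter tied to eighth (quarter + eighth) = 12; a full eighth-note triplet (3 notes) (three triplet eighths span one quarter) = 8; eighth = 4.
Sum: 1 + 12 + 12 + 1 + 12 + 8 + 4 = 50 thirty-second notes.

50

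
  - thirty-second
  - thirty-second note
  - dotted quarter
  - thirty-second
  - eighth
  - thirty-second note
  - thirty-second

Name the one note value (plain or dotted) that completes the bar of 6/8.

The bar of 6/8 = 24 thirty-second notes.
Express everything in thirty-second notes: thirty-second = 1; thirty-second note = 1; dotted quarter = 12; thirty-second = 1; eighth = 4; thirty-second note = 1; thirty-second = 1.
Sum: 1 + 1 + 12 + 1 + 4 + 1 + 1 = 21.
Remaining: 24 − 21 = 3 thirty-second notes, which is a dotted sixteenth note.

dotted sixteenth note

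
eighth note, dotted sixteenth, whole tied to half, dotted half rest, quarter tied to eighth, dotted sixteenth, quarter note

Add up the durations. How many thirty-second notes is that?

In thirty-second notes: eighth note = 4; dotted sixteenth = 3; whole tied to half (whole + half) = 48; dotted half rest = 24; quarter tied to eighth (quarter + eighth) = 12; dotted sixteenth = 3; quarter note = 8.
Altogether 4 + 3 + 48 + 24 + 12 + 3 + 8 = 102 thirty-second notes.

102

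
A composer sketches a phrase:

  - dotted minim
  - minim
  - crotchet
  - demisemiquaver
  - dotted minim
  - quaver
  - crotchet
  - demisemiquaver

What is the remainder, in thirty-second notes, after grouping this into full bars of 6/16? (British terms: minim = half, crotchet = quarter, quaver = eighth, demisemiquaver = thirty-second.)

2

One bar of 6/16 = 12 thirty-second notes.
Convert each value to thirty-second notes: dotted minim = 24; minim = 16; crotchet = 8; demisemiquaver = 1; dotted minim = 24; quaver = 4; crotchet = 8; demisemiquaver = 1.
Adding: 24 + 16 + 8 + 1 + 24 + 4 + 8 + 1 = 86.
86 ÷ 12 = 7 complete bars with 2 thirty-second notes remaining.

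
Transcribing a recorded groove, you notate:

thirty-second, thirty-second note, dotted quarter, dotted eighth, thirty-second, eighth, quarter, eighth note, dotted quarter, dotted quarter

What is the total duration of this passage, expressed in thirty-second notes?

61

Each duration in thirty-second notes: thirty-second = 1; thirty-second note = 1; dotted quarter = 12; dotted eighth = 6; thirty-second = 1; eighth = 4; quarter = 8; eighth note = 4; dotted quarter = 12; dotted quarter = 12.
Total: 1 + 1 + 12 + 6 + 1 + 4 + 8 + 4 + 12 + 12 = 61 thirty-second notes.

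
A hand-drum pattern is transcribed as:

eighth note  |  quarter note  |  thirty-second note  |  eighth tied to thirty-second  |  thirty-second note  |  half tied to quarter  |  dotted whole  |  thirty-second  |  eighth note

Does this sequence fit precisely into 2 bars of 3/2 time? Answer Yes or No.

One bar of 3/2 = 48 thirty-second notes, so 2 bars = 96.
In thirty-second notes: eighth note = 4; quarter note = 8; thirty-second note = 1; eighth tied to thirty-second (eighth + thirty-second) = 5; thirty-second note = 1; half tied to quarter (half + quarter) = 24; dotted whole = 48; thirty-second = 1; eighth note = 4.
Sum: 4 + 8 + 1 + 5 + 1 + 24 + 48 + 1 + 4 = 96.
96 equals 96, so the answer is Yes.

Yes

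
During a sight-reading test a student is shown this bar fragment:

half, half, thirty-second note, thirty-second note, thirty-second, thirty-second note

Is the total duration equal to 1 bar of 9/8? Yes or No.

Yes

One bar of 9/8 = 36 thirty-second notes.
In thirty-second notes: half = 16; half = 16; thirty-second note = 1; thirty-second note = 1; thirty-second = 1; thirty-second note = 1.
Adding: 16 + 16 + 1 + 1 + 1 + 1 = 36.
36 equals 36, so the answer is Yes.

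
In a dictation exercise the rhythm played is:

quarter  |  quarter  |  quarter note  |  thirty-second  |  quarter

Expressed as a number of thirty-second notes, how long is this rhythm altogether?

33

Working in thirty-second notes: quarter = 8; quarter = 8; quarter note = 8; thirty-second = 1; quarter = 8.
Sum: 8 + 8 + 8 + 1 + 8 = 33 thirty-second notes.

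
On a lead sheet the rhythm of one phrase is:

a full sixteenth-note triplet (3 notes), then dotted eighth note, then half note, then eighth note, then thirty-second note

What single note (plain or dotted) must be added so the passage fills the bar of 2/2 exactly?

The bar of 2/2 = 32 thirty-second notes.
Express everything in thirty-second notes: a full sixteenth-note triplet (3 notes) (three triplet sixteenths span one eighth) = 4; dotted eighth note = 6; half note = 16; eighth note = 4; thirty-second note = 1.
Adding: 4 + 6 + 16 + 4 + 1 = 31.
Remaining: 32 − 31 = 1 thirty-second note, which is a thirty-second note.

thirty-second note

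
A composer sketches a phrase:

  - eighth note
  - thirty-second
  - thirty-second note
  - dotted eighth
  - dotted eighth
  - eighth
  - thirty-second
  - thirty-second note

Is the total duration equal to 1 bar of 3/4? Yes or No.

One bar of 3/4 = 24 thirty-second notes.
Working in thirty-second notes: eighth note = 4; thirty-second = 1; thirty-second note = 1; dotted eighth = 6; dotted eighth = 6; eighth = 4; thirty-second = 1; thirty-second note = 1.
Altogether 4 + 1 + 1 + 6 + 6 + 4 + 1 + 1 = 24.
24 equals 24, so the answer is Yes.

Yes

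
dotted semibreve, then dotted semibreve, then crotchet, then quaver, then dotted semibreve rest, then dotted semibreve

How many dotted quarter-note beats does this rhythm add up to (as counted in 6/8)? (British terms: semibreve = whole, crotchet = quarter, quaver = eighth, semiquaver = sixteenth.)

17

One dotted quarter-note beat = 3 eighth notes.
Convert each value to eighth notes: dotted semibreve = 12; dotted semibreve = 12; crotchet = 2; quaver = 1; dotted semibreve rest = 12; dotted semibreve = 12.
Altogether 12 + 12 + 2 + 1 + 12 + 12 = 51.
51 ÷ 3 = 17 beats.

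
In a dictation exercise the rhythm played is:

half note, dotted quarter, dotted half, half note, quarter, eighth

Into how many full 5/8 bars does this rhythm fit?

4

One bar of 5/8 = 5 eighth notes.
Working in eighth notes: half note = 4; dotted quarter = 3; dotted half = 6; half note = 4; quarter = 2; eighth = 1.
Total: 4 + 3 + 6 + 4 + 2 + 1 = 20.
20 ÷ 5 = 4 complete bars with 0 left over.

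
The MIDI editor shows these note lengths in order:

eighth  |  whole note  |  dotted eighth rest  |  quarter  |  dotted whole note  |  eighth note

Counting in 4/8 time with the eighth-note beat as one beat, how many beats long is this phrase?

25.5

One eighth-note beat = 2 sixteenth notes.
Working in sixteenth notes: eighth = 2; whole note = 16; dotted eighth rest = 3; quarter = 4; dotted whole note = 24; eighth note = 2.
Sum: 2 + 16 + 3 + 4 + 24 + 2 = 51.
51 ÷ 2 = 25.5 beats.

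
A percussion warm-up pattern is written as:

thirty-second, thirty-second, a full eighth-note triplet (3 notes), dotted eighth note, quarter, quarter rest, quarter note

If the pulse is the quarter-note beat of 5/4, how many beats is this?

5

One quarter-note beat = 8 thirty-second notes.
Each duration in thirty-second notes: thirty-second = 1; thirty-second = 1; a full eighth-note triplet (3 notes) (three triplet eighths span one quarter) = 8; dotted eighth note = 6; quarter = 8; quarter rest = 8; quarter note = 8.
Total: 1 + 1 + 8 + 6 + 8 + 8 + 8 = 40.
40 ÷ 8 = 5 beats.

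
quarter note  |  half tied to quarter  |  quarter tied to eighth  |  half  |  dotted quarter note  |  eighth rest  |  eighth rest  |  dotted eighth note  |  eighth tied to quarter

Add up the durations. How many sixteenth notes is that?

49

Express everything in sixteenth notes: quarter note = 4; half tied to quarter (half + quarter) = 12; quarter tied to eighth (quarter + eighth) = 6; half = 8; dotted quarter note = 6; eighth rest = 2; eighth rest = 2; dotted eighth note = 3; eighth tied to quarter (eighth + quarter) = 6.
Adding: 4 + 12 + 6 + 8 + 6 + 2 + 2 + 3 + 6 = 49 sixteenth notes.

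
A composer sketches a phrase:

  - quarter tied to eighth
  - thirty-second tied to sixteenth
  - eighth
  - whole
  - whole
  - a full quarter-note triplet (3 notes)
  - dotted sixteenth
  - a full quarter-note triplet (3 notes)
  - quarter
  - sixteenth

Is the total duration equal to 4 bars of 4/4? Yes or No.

Yes

One bar of 4/4 = 32 thirty-second notes, so 4 bars = 128.
Convert each value to thirty-second notes: quarter tied to eighth (quarter + eighth) = 12; thirty-second tied to sixteenth (thirty-second + sixteenth) = 3; eighth = 4; whole = 32; whole = 32; a full quarter-note triplet (3 notes) (three triplet quarters span one half) = 16; dotted sixteenth = 3; a full quarter-note triplet (3 notes) (three triplet quarters span one half) = 16; quarter = 8; sixteenth = 2.
Altogether 12 + 3 + 4 + 32 + 32 + 16 + 3 + 16 + 8 + 2 = 128.
128 equals 128, so the answer is Yes.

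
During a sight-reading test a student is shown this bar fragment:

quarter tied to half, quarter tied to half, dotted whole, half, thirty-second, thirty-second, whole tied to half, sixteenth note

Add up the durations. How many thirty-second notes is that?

Working in thirty-second notes: quarter tied to half (quarter + half) = 24; quarter tied to half (quarter + half) = 24; dotted whole = 48; half = 16; thirty-second = 1; thirty-second = 1; whole tied to half (whole + half) = 48; sixteenth note = 2.
Sum: 24 + 24 + 48 + 16 + 1 + 1 + 48 + 2 = 164 thirty-second notes.

164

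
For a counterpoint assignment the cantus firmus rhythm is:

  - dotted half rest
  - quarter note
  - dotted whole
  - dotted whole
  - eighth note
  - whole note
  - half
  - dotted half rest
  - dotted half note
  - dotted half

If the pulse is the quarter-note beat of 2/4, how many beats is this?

One quarter-note beat = 2 eighth notes.
Convert each value to eighth notes: dotted half rest = 6; quarter note = 2; dotted whole = 12; dotted whole = 12; eighth note = 1; whole note = 8; half = 4; dotted half rest = 6; dotted half note = 6; dotted half = 6.
Sum: 6 + 2 + 12 + 12 + 1 + 8 + 4 + 6 + 6 + 6 = 63.
63 ÷ 2 = 31.5 beats.

31.5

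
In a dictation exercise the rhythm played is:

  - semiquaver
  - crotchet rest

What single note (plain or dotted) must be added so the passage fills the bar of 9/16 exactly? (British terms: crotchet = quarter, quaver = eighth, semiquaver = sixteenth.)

The bar of 9/16 = 9 sixteenth notes.
Each duration in sixteenth notes: semiquaver = 1; crotchet rest = 4.
Total: 1 + 4 = 5.
Remaining: 9 − 5 = 4 sixteenth notes, which is a quarter note.

quarter note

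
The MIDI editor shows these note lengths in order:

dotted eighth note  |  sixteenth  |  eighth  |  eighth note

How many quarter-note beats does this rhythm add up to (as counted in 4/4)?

2

One quarter-note beat = 4 sixteenth notes.
Each duration in sixteenth notes: dotted eighth note = 3; sixteenth = 1; eighth = 2; eighth note = 2.
Sum: 3 + 1 + 2 + 2 = 8.
8 ÷ 4 = 2 beats.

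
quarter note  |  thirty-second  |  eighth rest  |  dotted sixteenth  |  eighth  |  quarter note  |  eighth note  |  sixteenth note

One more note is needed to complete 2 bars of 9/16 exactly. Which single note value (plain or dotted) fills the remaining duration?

2 bars of 9/16 = 36 thirty-second notes.
Working in thirty-second notes: quarter note = 8; thirty-second = 1; eighth rest = 4; dotted sixteenth = 3; eighth = 4; quarter note = 8; eighth note = 4; sixteenth note = 2.
Sum: 8 + 1 + 4 + 3 + 4 + 8 + 4 + 2 = 34.
Remaining: 36 − 34 = 2 thirty-second notes, which is a sixteenth note.

sixteenth note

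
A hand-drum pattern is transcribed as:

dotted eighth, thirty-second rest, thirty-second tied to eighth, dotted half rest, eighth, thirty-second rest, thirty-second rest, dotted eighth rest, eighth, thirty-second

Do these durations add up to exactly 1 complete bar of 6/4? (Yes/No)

One bar of 6/4 = 48 thirty-second notes.
In thirty-second notes: dotted eighth = 6; thirty-second rest = 1; thirty-second tied to eighth (thirty-second + eighth) = 5; dotted half rest = 24; eighth = 4; thirty-second rest = 1; thirty-second rest = 1; dotted eighth rest = 6; eighth = 4; thirty-second = 1.
Total: 6 + 1 + 5 + 24 + 4 + 1 + 1 + 6 + 4 + 1 = 53.
53 exceeds 48, so the answer is No.

No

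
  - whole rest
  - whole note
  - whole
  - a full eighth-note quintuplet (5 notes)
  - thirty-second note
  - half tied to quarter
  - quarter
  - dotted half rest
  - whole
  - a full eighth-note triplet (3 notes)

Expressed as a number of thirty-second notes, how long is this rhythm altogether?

209

Express everything in thirty-second notes: whole rest = 32; whole note = 32; whole = 32; a full eighth-note quintuplet (5 notes) (five quintuplet eighths span one half) = 16; thirty-second note = 1; half tied to quarter (half + quarter) = 24; quarter = 8; dotted half rest = 24; whole = 32; a full eighth-note triplet (3 notes) (three triplet eighths span one quarter) = 8.
Adding: 32 + 32 + 32 + 16 + 1 + 24 + 8 + 24 + 32 + 8 = 209 thirty-second notes.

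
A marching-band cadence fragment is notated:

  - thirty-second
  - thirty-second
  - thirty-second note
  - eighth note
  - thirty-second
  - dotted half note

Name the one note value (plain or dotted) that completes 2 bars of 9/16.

2 bars of 9/16 = 36 thirty-second notes.
Convert each value to thirty-second notes: thirty-second = 1; thirty-second = 1; thirty-second note = 1; eighth note = 4; thirty-second = 1; dotted half note = 24.
Total: 1 + 1 + 1 + 4 + 1 + 24 = 32.
Remaining: 36 − 32 = 4 thirty-second notes, which is a eighth note.

eighth note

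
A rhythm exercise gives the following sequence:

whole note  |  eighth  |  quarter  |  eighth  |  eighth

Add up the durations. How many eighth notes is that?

In eighth notes: whole note = 8; eighth = 1; quarter = 2; eighth = 1; eighth = 1.
Altogether 8 + 1 + 2 + 1 + 1 = 13 eighth notes.

13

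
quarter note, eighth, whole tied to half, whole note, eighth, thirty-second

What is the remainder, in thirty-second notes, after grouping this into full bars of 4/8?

One bar of 4/8 = 16 thirty-second notes.
Convert each value to thirty-second notes: quarter note = 8; eighth = 4; whole tied to half (whole + half) = 48; whole note = 32; eighth = 4; thirty-second = 1.
Total: 8 + 4 + 48 + 32 + 4 + 1 = 97.
97 ÷ 16 = 6 complete bars with 1 thirty-second note remaining.

1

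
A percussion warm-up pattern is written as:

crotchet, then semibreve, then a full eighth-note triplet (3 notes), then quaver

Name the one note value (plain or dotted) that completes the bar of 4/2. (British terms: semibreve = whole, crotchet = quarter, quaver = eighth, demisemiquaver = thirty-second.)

The bar of 4/2 = 16 eighth notes.
Working in eighth notes: crotchet = 2; semibreve = 8; a full eighth-note triplet (3 notes) (three triplet eighths span one quarter) = 2; quaver = 1.
Sum: 2 + 8 + 2 + 1 = 13.
Remaining: 16 − 13 = 3 eighth notes, which is a dotted quarter note.

dotted quarter note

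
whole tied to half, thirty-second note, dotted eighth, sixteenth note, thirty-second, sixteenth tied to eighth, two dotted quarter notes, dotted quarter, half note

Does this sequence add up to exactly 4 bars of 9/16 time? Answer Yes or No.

No

One bar of 9/16 = 18 thirty-second notes, so 4 bars = 72.
In thirty-second notes: whole tied to half (whole + half) = 48; thirty-second note = 1; dotted eighth = 6; sixteenth note = 2; thirty-second = 1; sixteenth tied to eighth (sixteenth + eighth) = 6; dotted quarter note = 12; dotted quarter note = 12; dotted quarter = 12; half note = 16.
Total: 48 + 1 + 6 + 2 + 1 + 6 + 12 + 12 + 12 + 16 = 116.
116 exceeds 72, so the answer is No.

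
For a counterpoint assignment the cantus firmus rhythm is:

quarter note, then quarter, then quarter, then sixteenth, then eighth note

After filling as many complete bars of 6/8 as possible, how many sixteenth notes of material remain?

One bar of 6/8 = 12 sixteenth notes.
Express everything in sixteenth notes: quarter note = 4; quarter = 4; quarter = 4; sixteenth = 1; eighth note = 2.
Altogether 4 + 4 + 4 + 1 + 2 = 15.
15 ÷ 12 = 1 complete bar with 3 sixteenth notes remaining.

3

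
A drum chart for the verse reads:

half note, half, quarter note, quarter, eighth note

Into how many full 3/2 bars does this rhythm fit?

One bar of 3/2 = 12 eighth notes.
Express everything in eighth notes: half note = 4; half = 4; quarter note = 2; quarter = 2; eighth note = 1.
Total: 4 + 4 + 2 + 2 + 1 = 13.
13 ÷ 12 = 1 complete bar with 1 left over.

1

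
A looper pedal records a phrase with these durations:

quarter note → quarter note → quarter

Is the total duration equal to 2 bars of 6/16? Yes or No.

One bar of 6/16 = 3 eighth notes, so 2 bars = 6.
Working in eighth notes: quarter note = 2; quarter note = 2; quarter = 2.
Adding: 2 + 2 + 2 = 6.
6 equals 6, so the answer is Yes.

Yes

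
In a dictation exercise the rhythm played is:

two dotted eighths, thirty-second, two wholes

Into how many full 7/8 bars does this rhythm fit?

One bar of 7/8 = 28 thirty-second notes.
Convert each value to thirty-second notes: dotted eighth = 6; dotted eighth = 6; thirty-second = 1; whole = 32; whole = 32.
Total: 6 + 6 + 1 + 32 + 32 = 77.
77 ÷ 28 = 2 complete bars with 21 left over.

2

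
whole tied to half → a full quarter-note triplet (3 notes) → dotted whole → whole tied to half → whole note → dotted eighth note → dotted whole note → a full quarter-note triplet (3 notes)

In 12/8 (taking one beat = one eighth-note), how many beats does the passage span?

One eighth-note beat = 2 sixteenth notes.
In sixteenth notes: whole tied to half (whole + half) = 24; a full quarter-note triplet (3 notes) (three triplet quarters span one half) = 8; dotted whole = 24; whole tied to half (whole + half) = 24; whole note = 16; dotted eighth note = 3; dotted whole note = 24; a full quarter-note triplet (3 notes) (three triplet quarters span one half) = 8.
Altogether 24 + 8 + 24 + 24 + 16 + 3 + 24 + 8 = 131.
131 ÷ 2 = 65.5 beats.

65.5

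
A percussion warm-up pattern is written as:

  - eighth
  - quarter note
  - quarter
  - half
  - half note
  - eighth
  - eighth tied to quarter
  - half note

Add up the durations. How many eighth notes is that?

Express everything in eighth notes: eighth = 1; quarter note = 2; quarter = 2; half = 4; half note = 4; eighth = 1; eighth tied to quarter (eighth + quarter) = 3; half note = 4.
Altogether 1 + 2 + 2 + 4 + 4 + 1 + 3 + 4 = 21 eighth notes.

21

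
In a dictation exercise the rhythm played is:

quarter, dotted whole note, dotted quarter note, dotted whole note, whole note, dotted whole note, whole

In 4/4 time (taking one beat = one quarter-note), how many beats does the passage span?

One quarter-note beat = 2 eighth notes.
Working in eighth notes: quarter = 2; dotted whole note = 12; dotted quarter note = 3; dotted whole note = 12; whole note = 8; dotted whole note = 12; whole = 8.
Sum: 2 + 12 + 3 + 12 + 8 + 12 + 8 = 57.
57 ÷ 2 = 28.5 beats.

28.5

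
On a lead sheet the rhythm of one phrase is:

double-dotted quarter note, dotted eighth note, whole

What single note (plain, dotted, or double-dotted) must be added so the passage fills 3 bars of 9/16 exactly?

sixteenth note

3 bars of 9/16 = 27 sixteenth notes.
Express everything in sixteenth notes: double-dotted quarter note = 7; dotted eighth note = 3; whole = 16.
Sum: 7 + 3 + 16 = 26.
Remaining: 27 − 26 = 1 sixteenth note, which is a sixteenth note.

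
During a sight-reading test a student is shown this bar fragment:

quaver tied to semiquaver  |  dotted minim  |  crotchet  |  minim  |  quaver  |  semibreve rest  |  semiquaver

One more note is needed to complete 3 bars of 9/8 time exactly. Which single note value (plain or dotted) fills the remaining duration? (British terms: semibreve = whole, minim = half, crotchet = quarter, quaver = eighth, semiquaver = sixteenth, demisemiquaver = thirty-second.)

half note

3 bars of 9/8 = 54 sixteenth notes.
In sixteenth notes: quaver tied to semiquaver (quaver + semiquaver) = 3; dotted minim = 12; crotchet = 4; minim = 8; quaver = 2; semibreve rest = 16; semiquaver = 1.
Altogether 3 + 12 + 4 + 8 + 2 + 16 + 1 = 46.
Remaining: 54 − 46 = 8 sixteenth notes, which is a half note.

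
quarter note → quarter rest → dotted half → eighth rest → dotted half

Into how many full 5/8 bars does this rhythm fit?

One bar of 5/8 = 5 eighth notes.
Convert each value to eighth notes: quarter note = 2; quarter rest = 2; dotted half = 6; eighth rest = 1; dotted half = 6.
Sum: 2 + 2 + 6 + 1 + 6 = 17.
17 ÷ 5 = 3 complete bars with 2 left over.

3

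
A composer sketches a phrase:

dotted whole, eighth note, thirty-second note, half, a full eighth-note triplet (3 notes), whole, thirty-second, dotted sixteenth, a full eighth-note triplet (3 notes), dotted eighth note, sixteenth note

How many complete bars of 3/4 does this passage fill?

One bar of 3/4 = 24 thirty-second notes.
Convert each value to thirty-second notes: dotted whole = 48; eighth note = 4; thirty-second note = 1; half = 16; a full eighth-note triplet (3 notes) (three triplet eighths span one quarter) = 8; whole = 32; thirty-second = 1; dotted sixteenth = 3; a full eighth-note triplet (3 notes) (three triplet eighths span one quarter) = 8; dotted eighth note = 6; sixteenth note = 2.
Sum: 48 + 4 + 1 + 16 + 8 + 32 + 1 + 3 + 8 + 6 + 2 = 129.
129 ÷ 24 = 5 complete bars with 9 left over.

5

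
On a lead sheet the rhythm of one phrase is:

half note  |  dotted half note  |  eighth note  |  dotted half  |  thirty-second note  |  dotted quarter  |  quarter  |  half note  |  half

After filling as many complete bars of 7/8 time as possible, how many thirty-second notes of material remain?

One bar of 7/8 = 28 thirty-second notes.
Each duration in thirty-second notes: half note = 16; dotted half note = 24; eighth note = 4; dotted half = 24; thirty-second note = 1; dotted quarter = 12; quarter = 8; half note = 16; half = 16.
Sum: 16 + 24 + 4 + 24 + 1 + 12 + 8 + 16 + 16 = 121.
121 ÷ 28 = 4 complete bars with 9 thirty-second notes remaining.

9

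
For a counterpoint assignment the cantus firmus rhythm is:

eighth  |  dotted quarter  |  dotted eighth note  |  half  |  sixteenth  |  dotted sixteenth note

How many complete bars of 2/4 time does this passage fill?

2

One bar of 2/4 = 16 thirty-second notes.
In thirty-second notes: eighth = 4; dotted quarter = 12; dotted eighth note = 6; half = 16; sixteenth = 2; dotted sixteenth note = 3.
Adding: 4 + 12 + 6 + 16 + 2 + 3 = 43.
43 ÷ 16 = 2 complete bars with 11 left over.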